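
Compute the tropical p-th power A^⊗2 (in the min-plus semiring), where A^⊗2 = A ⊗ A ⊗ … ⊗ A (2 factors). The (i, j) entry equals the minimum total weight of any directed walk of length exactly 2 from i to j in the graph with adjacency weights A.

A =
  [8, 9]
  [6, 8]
A^⊗2 =
  [15, 17]
  [14, 15]

Each entry (A^⊗2)_ij equals the minimum over all length-2 walks i = v_0 → v_1 → … → v_2 = j of Σ_t A[v_t][v_{t+1}]. For example, for (i, j) = (0, 1) we minimise over 2 possible intermediate vertex sequences; the minimum is 17, attained along the walk 0 → 0 → 1.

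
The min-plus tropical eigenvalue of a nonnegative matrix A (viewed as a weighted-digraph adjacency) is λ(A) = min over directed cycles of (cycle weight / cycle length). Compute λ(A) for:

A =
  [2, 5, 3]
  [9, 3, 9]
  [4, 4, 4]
λ(A) = 2

Enumerate directed cycles and compute their means (weight / length). Sample:
  cycle 0 → 0: weight = 2, length = 1, mean = 2/1 ≈ 2.000
  cycle 1 → 1: weight = 3, length = 1, mean = 3/1 ≈ 3.000
  cycle 2 → 2: weight = 4, length = 1, mean = 4/1 ≈ 4.000
  cycle 0 → 1 → 0: weight = 14, length = 2, mean = 14/2 ≈ 7.000
  cycle 0 → 2 → 0: weight = 7, length = 2, mean = 7/2 ≈ 3.500
  cycle 1 → 0 → 1: weight = 14, length = 2, mean = 14/2 ≈ 7.000
Minimum mean = 2.000, attained e.g. along the cycle 0 → 0 with weight 2 and length 1. So λ(A) = 2/1 = 2.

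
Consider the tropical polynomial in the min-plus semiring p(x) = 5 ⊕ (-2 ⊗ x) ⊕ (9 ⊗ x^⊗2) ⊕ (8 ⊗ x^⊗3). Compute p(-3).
p(-3) = -5

A tropical monomial a ⊗ x^⊗i evaluates to a + i · x. Evaluating each term at x = -3:
  Term 0 contributes 5 + 0 · -3 = 5
  Term 1 contributes -2 + 1 · -3 = -5
  Term 2 contributes 9 + 2 · -3 = 3
  Term 3 contributes 8 + 3 · -3 = -1
p(-3) = ⊕ of these = min[5, -5, 3, -1] = -5.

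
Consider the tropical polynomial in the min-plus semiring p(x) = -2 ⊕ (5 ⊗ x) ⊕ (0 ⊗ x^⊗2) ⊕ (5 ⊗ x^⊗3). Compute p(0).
p(0) = -2

A tropical monomial a ⊗ x^⊗i evaluates to a + i · x. Evaluating each term at x = 0:
  Term 0 contributes -2 + 0 · 0 = -2
  Term 1 contributes 5 + 1 · 0 = 5
  Term 2 contributes 0 + 2 · 0 = 0
  Term 3 contributes 5 + 3 · 0 = 5
p(0) = ⊕ of these = min[-2, 5, 0, 5] = -2.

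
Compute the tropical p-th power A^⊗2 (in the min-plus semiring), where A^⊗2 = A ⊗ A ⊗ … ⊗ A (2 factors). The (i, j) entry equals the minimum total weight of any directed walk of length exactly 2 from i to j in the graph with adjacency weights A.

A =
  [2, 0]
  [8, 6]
A^⊗2 =
  [4, 2]
  [10, 8]

Each entry (A^⊗2)_ij equals the minimum over all length-2 walks i = v_0 → v_1 → … → v_2 = j of Σ_t A[v_t][v_{t+1}]. For example, for (i, j) = (0, 1) we minimise over 2 possible intermediate vertex sequences; the minimum is 2, attained along the walk 0 → 0 → 1.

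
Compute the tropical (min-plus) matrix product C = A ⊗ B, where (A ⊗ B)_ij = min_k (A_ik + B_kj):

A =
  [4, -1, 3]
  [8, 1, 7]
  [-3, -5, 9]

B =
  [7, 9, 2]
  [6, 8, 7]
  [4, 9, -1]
A ⊗ B =
  [5, 7, 2]
  [7, 9, 6]
  [1, 3, -1]

Apply the min-plus product entry-by-entry:
  C[0][0] = min over k of (A[0][0] + B[0][0] = 4 + 7 = 11, A[0][1] + B[1][0] = -1 + 6 = 5, A[0][2] + B[2][0] = 3 + 4 = 7) = 5 (attained at k = 1)
  C[0][1] = min over k of (A[0][0] + B[0][1] = 4 + 9 = 13, A[0][1] + B[1][1] = -1 + 8 = 7, A[0][2] + B[2][1] = 3 + 9 = 12) = 7 (attained at k = 1)
  C[0][2] = min over k of (A[0][0] + B[0][2] = 4 + 2 = 6, A[0][1] + B[1][2] = -1 + 7 = 6, A[0][2] + B[2][2] = 3 + -1 = 2) = 2 (attained at k = 2)
  C[1][0] = min over k of (A[1][0] + B[0][0] = 8 + 7 = 15, A[1][1] + B[1][0] = 1 + 6 = 7, A[1][2] + B[2][0] = 7 + 4 = 11) = 7 (attained at k = 1)
  C[1][1] = min over k of (A[1][0] + B[0][1] = 8 + 9 = 17, A[1][1] + B[1][1] = 1 + 8 = 9, A[1][2] + B[2][1] = 7 + 9 = 16) = 9 (attained at k = 1)
  C[1][2] = min over k of (A[1][0] + B[0][2] = 8 + 2 = 10, A[1][1] + B[1][2] = 1 + 7 = 8, A[1][2] + B[2][2] = 7 + -1 = 6) = 6 (attained at k = 2)
  C[2][0] = min over k of (A[2][0] + B[0][0] = -3 + 7 = 4, A[2][1] + B[1][0] = -5 + 6 = 1, A[2][2] + B[2][0] = 9 + 4 = 13) = 1 (attained at k = 1)
  C[2][1] = min over k of (A[2][0] + B[0][1] = -3 + 9 = 6, A[2][1] + B[1][1] = -5 + 8 = 3, A[2][2] + B[2][1] = 9 + 9 = 18) = 3 (attained at k = 1)
  C[2][2] = min over k of (A[2][0] + B[0][2] = -3 + 2 = -1, A[2][1] + B[1][2] = -5 + 7 = 2, A[2][2] + B[2][2] = 9 + -1 = 8) = -1 (attained at k = 0)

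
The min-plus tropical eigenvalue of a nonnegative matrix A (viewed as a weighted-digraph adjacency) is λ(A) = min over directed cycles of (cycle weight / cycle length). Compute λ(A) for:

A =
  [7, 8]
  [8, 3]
λ(A) = 3

Enumerate directed cycles and compute their means (weight / length). Sample:
  cycle 0 → 0: weight = 7, length = 1, mean = 7/1 ≈ 7.000
  cycle 1 → 1: weight = 3, length = 1, mean = 3/1 ≈ 3.000
  cycle 0 → 1 → 0: weight = 16, length = 2, mean = 16/2 ≈ 8.000
  cycle 1 → 0 → 1: weight = 16, length = 2, mean = 16/2 ≈ 8.000
Minimum mean = 3.000, attained e.g. along the cycle 1 → 1 with weight 3 and length 1. So λ(A) = 3/1 = 3.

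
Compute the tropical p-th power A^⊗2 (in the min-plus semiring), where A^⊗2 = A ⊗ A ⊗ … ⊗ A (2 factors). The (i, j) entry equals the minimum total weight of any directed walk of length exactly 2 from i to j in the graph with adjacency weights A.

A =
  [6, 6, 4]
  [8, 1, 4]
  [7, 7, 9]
A^⊗2 =
  [11, 7, 10]
  [9, 2, 5]
  [13, 8, 11]

Each entry (A^⊗2)_ij equals the minimum over all length-2 walks i = v_0 → v_1 → … → v_2 = j of Σ_t A[v_t][v_{t+1}]. For example, for (i, j) = (0, 2) we minimise over 3 possible intermediate vertex sequences; the minimum is 10, attained along the walk 0 → 0 → 2.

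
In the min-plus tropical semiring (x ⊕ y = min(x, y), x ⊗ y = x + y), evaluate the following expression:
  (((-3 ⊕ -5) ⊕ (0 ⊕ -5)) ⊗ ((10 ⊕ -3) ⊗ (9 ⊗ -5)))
(((-3 ⊕ -5) ⊕ (0 ⊕ -5)) ⊗ ((10 ⊕ -3) ⊗ (9 ⊗ -5))) = -4

Expand innermost to outermost. Recall ⊕ takes the minimum of its arguments and ⊗ takes their sum. Working out the expression (((-3 ⊕ -5) ⊕ (0 ⊕ -5)) ⊗ ((10 ⊕ -3) ⊗ (9 ⊗ -5))) gives -4.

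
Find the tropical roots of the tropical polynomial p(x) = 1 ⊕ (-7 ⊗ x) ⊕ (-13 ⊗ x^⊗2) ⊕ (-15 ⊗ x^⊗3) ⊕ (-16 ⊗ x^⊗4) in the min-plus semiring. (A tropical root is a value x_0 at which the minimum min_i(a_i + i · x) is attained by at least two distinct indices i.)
Roots: {1, 2, 6, 8}

Each tropical root is a break point of the lower envelope of the lines y = a_i + i · x (there are 5 lines, with slopes 0, 1, ..., 4). Only the lines that attain the minimum somewhere contribute to roots; other lines are dominated. Here the surviving (envelope) indices are i = 4, i = 3, i = 2, i = 1, i = 0.
Intersections between consecutive envelope lines give the roots: for adjacent envelope indices i < j the intersection is x = (a_i − a_j) / (j − i). Reading off the sorted break points: {1, 2, 6, 8}.
Verification: at each break x_0, at least two indices attain the minimum of min_i(a_i + i · x_0).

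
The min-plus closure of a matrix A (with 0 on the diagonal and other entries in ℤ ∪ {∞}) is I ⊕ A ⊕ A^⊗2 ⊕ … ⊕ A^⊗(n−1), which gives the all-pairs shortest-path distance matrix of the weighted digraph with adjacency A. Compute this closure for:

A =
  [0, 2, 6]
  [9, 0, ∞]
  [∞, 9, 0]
Closure =
  [0, 2, 6]
  [9, 0, 15]
  [18, 9, 0]

This is the Floyd-Warshall all-pairs shortest-path computation. For each intermediate vertex k = 0, 1, …, 2, update dist[i][j] ← min(dist[i][j], dist[i][k] + dist[k][j]). The final matrix gives, for each (i, j), the minimum total weight of any directed path from i to j (possibly empty when i = j).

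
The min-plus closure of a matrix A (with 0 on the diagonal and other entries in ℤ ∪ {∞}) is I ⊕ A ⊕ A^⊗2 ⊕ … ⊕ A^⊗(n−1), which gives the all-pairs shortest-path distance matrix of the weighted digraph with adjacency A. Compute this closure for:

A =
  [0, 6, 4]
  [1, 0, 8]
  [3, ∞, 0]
Closure =
  [0, 6, 4]
  [1, 0, 5]
  [3, 9, 0]

This is the Floyd-Warshall all-pairs shortest-path computation. For each intermediate vertex k = 0, 1, …, 2, update dist[i][j] ← min(dist[i][j], dist[i][k] + dist[k][j]). The final matrix gives, for each (i, j), the minimum total weight of any directed path from i to j (possibly empty when i = j).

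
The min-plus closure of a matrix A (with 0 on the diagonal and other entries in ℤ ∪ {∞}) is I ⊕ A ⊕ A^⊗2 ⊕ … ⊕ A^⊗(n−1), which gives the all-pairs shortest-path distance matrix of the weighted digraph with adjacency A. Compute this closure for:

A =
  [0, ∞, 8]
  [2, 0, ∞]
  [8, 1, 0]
Closure =
  [0, 9, 8]
  [2, 0, 10]
  [3, 1, 0]

This is the Floyd-Warshall all-pairs shortest-path computation. For each intermediate vertex k = 0, 1, …, 2, update dist[i][j] ← min(dist[i][j], dist[i][k] + dist[k][j]). The final matrix gives, for each (i, j), the minimum total weight of any directed path from i to j (possibly empty when i = j).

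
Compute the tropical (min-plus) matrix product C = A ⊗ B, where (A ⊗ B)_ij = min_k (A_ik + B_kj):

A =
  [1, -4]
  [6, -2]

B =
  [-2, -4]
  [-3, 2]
A ⊗ B =
  [-7, -3]
  [-5, 0]

Apply the min-plus product entry-by-entry:
  C[0][0] = min over k of (A[0][0] + B[0][0] = 1 + -2 = -1, A[0][1] + B[1][0] = -4 + -3 = -7) = -7 (attained at k = 1)
  C[0][1] = min over k of (A[0][0] + B[0][1] = 1 + -4 = -3, A[0][1] + B[1][1] = -4 + 2 = -2) = -3 (attained at k = 0)
  C[1][0] = min over k of (A[1][0] + B[0][0] = 6 + -2 = 4, A[1][1] + B[1][0] = -2 + -3 = -5) = -5 (attained at k = 1)
  C[1][1] = min over k of (A[1][0] + B[0][1] = 6 + -4 = 2, A[1][1] + B[1][1] = -2 + 2 = 0) = 0 (attained at k = 1)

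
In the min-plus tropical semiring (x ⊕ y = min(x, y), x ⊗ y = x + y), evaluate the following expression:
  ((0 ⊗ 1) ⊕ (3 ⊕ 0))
((0 ⊗ 1) ⊕ (3 ⊕ 0)) = 0

Expand innermost to outermost. Recall ⊕ takes the minimum of its arguments and ⊗ takes their sum. Working out the expression ((0 ⊗ 1) ⊕ (3 ⊕ 0)) gives 0.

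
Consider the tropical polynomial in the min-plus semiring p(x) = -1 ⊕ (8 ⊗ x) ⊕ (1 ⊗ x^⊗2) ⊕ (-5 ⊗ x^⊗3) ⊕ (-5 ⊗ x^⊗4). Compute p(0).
p(0) = -5

A tropical monomial a ⊗ x^⊗i evaluates to a + i · x. Evaluating each term at x = 0:
  Term 0 contributes -1 + 0 · 0 = -1
  Term 1 contributes 8 + 1 · 0 = 8
  Term 2 contributes 1 + 2 · 0 = 1
  Term 3 contributes -5 + 3 · 0 = -5
  Term 4 contributes -5 + 4 · 0 = -5
p(0) = ⊕ of these = min[-1, 8, 1, -5, -5] = -5.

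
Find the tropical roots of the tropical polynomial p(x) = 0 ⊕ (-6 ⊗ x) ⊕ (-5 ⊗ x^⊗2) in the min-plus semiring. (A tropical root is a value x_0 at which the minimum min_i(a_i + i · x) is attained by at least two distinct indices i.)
Roots: {-1, 6}

Each tropical root is a break point of the lower envelope of the lines y = a_i + i · x (there are 3 lines, with slopes 0, 1, ..., 2). Only the lines that attain the minimum somewhere contribute to roots; other lines are dominated. Here the surviving (envelope) indices are i = 2, i = 1, i = 0.
Intersections between consecutive envelope lines give the roots: for adjacent envelope indices i < j the intersection is x = (a_i − a_j) / (j − i). Reading off the sorted break points: {-1, 6}.
Verification: at each break x_0, at least two indices attain the minimum of min_i(a_i + i · x_0).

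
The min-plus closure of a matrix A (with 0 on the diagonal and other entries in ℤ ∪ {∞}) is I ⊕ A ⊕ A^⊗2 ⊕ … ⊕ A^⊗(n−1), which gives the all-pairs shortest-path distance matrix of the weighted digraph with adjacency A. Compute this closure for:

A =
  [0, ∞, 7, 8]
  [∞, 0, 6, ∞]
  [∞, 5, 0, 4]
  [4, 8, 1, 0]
Closure =
  [0, 12, 7, 8]
  [14, 0, 6, 10]
  [8, 5, 0, 4]
  [4, 6, 1, 0]

This is the Floyd-Warshall all-pairs shortest-path computation. For each intermediate vertex k = 0, 1, …, 3, update dist[i][j] ← min(dist[i][j], dist[i][k] + dist[k][j]). The final matrix gives, for each (i, j), the minimum total weight of any directed path from i to j (possibly empty when i = j).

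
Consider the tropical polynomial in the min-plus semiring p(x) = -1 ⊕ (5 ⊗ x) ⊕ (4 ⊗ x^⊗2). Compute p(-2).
p(-2) = -1

A tropical monomial a ⊗ x^⊗i evaluates to a + i · x. Evaluating each term at x = -2:
  Term 0 contributes -1 + 0 · -2 = -1
  Term 1 contributes 5 + 1 · -2 = 3
  Term 2 contributes 4 + 2 · -2 = 0
p(-2) = ⊕ of these = min[-1, 3, 0] = -1.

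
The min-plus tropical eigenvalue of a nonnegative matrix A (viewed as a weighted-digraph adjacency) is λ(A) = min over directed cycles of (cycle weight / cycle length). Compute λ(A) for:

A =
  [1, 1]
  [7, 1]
λ(A) = 1

Enumerate directed cycles and compute their means (weight / length). Sample:
  cycle 0 → 0: weight = 1, length = 1, mean = 1/1 ≈ 1.000
  cycle 1 → 1: weight = 1, length = 1, mean = 1/1 ≈ 1.000
  cycle 0 → 1 → 0: weight = 8, length = 2, mean = 8/2 ≈ 4.000
  cycle 1 → 0 → 1: weight = 8, length = 2, mean = 8/2 ≈ 4.000
Minimum mean = 1.000, attained e.g. along the cycle 0 → 0 with weight 1 and length 1. So λ(A) = 1/1 = 1.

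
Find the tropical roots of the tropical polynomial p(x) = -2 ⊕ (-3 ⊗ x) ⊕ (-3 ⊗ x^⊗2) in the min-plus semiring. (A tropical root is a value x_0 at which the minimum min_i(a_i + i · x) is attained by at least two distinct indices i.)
Roots: {0, 1}

Each tropical root is a break point of the lower envelope of the lines y = a_i + i · x (there are 3 lines, with slopes 0, 1, ..., 2). Only the lines that attain the minimum somewhere contribute to roots; other lines are dominated. Here the surviving (envelope) indices are i = 2, i = 1, i = 0.
Intersections between consecutive envelope lines give the roots: for adjacent envelope indices i < j the intersection is x = (a_i − a_j) / (j − i). Reading off the sorted break points: {0, 1}.
Verification: at each break x_0, at least two indices attain the minimum of min_i(a_i + i · x_0).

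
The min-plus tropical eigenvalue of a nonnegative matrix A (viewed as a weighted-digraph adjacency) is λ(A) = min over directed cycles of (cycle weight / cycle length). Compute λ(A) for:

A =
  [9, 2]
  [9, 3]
λ(A) = 3

Enumerate directed cycles and compute their means (weight / length). Sample:
  cycle 0 → 0: weight = 9, length = 1, mean = 9/1 ≈ 9.000
  cycle 1 → 1: weight = 3, length = 1, mean = 3/1 ≈ 3.000
  cycle 0 → 1 → 0: weight = 11, length = 2, mean = 11/2 ≈ 5.500
  cycle 1 → 0 → 1: weight = 11, length = 2, mean = 11/2 ≈ 5.500
Minimum mean = 3.000, attained e.g. along the cycle 1 → 1 with weight 3 and length 1. So λ(A) = 3/1 = 3.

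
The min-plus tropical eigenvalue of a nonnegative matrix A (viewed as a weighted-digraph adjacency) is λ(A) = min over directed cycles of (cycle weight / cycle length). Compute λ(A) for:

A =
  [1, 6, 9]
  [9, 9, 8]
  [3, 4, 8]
λ(A) = 1

Enumerate directed cycles and compute their means (weight / length). Sample:
  cycle 0 → 0: weight = 1, length = 1, mean = 1/1 ≈ 1.000
  cycle 1 → 1: weight = 9, length = 1, mean = 9/1 ≈ 9.000
  cycle 2 → 2: weight = 8, length = 1, mean = 8/1 ≈ 8.000
  cycle 0 → 1 → 0: weight = 15, length = 2, mean = 15/2 ≈ 7.500
  cycle 0 → 2 → 0: weight = 12, length = 2, mean = 12/2 ≈ 6.000
  cycle 1 → 0 → 1: weight = 15, length = 2, mean = 15/2 ≈ 7.500
Minimum mean = 1.000, attained e.g. along the cycle 0 → 0 with weight 1 and length 1. So λ(A) = 1/1 = 1.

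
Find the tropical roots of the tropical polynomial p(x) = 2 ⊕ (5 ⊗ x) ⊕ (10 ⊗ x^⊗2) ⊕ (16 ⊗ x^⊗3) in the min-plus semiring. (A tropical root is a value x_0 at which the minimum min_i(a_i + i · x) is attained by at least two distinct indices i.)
Roots: {-6, -5, -3}

Each tropical root is a break point of the lower envelope of the lines y = a_i + i · x (there are 4 lines, with slopes 0, 1, ..., 3). Only the lines that attain the minimum somewhere contribute to roots; other lines are dominated. Here the surviving (envelope) indices are i = 3, i = 2, i = 1, i = 0.
Intersections between consecutive envelope lines give the roots: for adjacent envelope indices i < j the intersection is x = (a_i − a_j) / (j − i). Reading off the sorted break points: {-6, -5, -3}.
Verification: at each break x_0, at least two indices attain the minimum of min_i(a_i + i · x_0).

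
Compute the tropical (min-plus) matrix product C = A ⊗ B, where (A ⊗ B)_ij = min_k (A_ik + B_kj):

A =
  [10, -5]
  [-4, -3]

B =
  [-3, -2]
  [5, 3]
A ⊗ B =
  [0, -2]
  [-7, -6]

Apply the min-plus product entry-by-entry:
  C[0][0] = min over k of (A[0][0] + B[0][0] = 10 + -3 = 7, A[0][1] + B[1][0] = -5 + 5 = 0) = 0 (attained at k = 1)
  C[0][1] = min over k of (A[0][0] + B[0][1] = 10 + -2 = 8, A[0][1] + B[1][1] = -5 + 3 = -2) = -2 (attained at k = 1)
  C[1][0] = min over k of (A[1][0] + B[0][0] = -4 + -3 = -7, A[1][1] + B[1][0] = -3 + 5 = 2) = -7 (attained at k = 0)
  C[1][1] = min over k of (A[1][0] + B[0][1] = -4 + -2 = -6, A[1][1] + B[1][1] = -3 + 3 = 0) = -6 (attained at k = 0)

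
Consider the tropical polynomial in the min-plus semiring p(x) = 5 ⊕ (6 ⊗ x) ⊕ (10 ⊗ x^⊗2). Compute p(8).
p(8) = 5

A tropical monomial a ⊗ x^⊗i evaluates to a + i · x. Evaluating each term at x = 8:
  Term 0 contributes 5 + 0 · 8 = 5
  Term 1 contributes 6 + 1 · 8 = 14
  Term 2 contributes 10 + 2 · 8 = 26
p(8) = ⊕ of these = min[5, 14, 26] = 5.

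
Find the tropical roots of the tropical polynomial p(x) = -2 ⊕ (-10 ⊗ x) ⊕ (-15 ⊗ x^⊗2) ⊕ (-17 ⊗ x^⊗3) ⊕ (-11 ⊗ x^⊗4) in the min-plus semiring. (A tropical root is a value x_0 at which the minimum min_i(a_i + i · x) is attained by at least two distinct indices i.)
Roots: {-6, 2, 5, 8}

Each tropical root is a break point of the lower envelope of the lines y = a_i + i · x (there are 5 lines, with slopes 0, 1, ..., 4). Only the lines that attain the minimum somewhere contribute to roots; other lines are dominated. Here the surviving (envelope) indices are i = 4, i = 3, i = 2, i = 1, i = 0.
Intersections between consecutive envelope lines give the roots: for adjacent envelope indices i < j the intersection is x = (a_i − a_j) / (j − i). Reading off the sorted break points: {-6, 2, 5, 8}.
Verification: at each break x_0, at least two indices attain the minimum of min_i(a_i + i · x_0).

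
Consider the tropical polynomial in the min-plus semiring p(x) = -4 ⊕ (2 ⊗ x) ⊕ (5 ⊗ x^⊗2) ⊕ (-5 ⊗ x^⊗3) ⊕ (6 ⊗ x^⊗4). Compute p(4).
p(4) = -4

A tropical monomial a ⊗ x^⊗i evaluates to a + i · x. Evaluating each term at x = 4:
  Term 0 contributes -4 + 0 · 4 = -4
  Term 1 contributes 2 + 1 · 4 = 6
  Term 2 contributes 5 + 2 · 4 = 13
  Term 3 contributes -5 + 3 · 4 = 7
  Term 4 contributes 6 + 4 · 4 = 22
p(4) = ⊕ of these = min[-4, 6, 13, 7, 22] = -4.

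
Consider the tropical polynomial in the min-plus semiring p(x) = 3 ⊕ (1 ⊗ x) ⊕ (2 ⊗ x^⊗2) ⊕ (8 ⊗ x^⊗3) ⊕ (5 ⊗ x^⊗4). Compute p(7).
p(7) = 3

A tropical monomial a ⊗ x^⊗i evaluates to a + i · x. Evaluating each term at x = 7:
  Term 0 contributes 3 + 0 · 7 = 3
  Term 1 contributes 1 + 1 · 7 = 8
  Term 2 contributes 2 + 2 · 7 = 16
  Term 3 contributes 8 + 3 · 7 = 29
  Term 4 contributes 5 + 4 · 7 = 33
p(7) = ⊕ of these = min[3, 8, 16, 29, 33] = 3.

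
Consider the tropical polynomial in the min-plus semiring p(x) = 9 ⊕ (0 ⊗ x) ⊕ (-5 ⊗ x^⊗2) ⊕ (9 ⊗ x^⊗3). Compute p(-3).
p(-3) = -11

A tropical monomial a ⊗ x^⊗i evaluates to a + i · x. Evaluating each term at x = -3:
  Term 0 contributes 9 + 0 · -3 = 9
  Term 1 contributes 0 + 1 · -3 = -3
  Term 2 contributes -5 + 2 · -3 = -11
  Term 3 contributes 9 + 3 · -3 = 0
p(-3) = ⊕ of these = min[9, -3, -11, 0] = -11.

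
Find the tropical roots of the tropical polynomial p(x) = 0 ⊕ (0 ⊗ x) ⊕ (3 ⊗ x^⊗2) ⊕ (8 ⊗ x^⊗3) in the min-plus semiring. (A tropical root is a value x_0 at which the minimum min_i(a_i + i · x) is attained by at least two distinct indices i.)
Roots: {-5, -3, 0}

Each tropical root is a break point of the lower envelope of the lines y = a_i + i · x (there are 4 lines, with slopes 0, 1, ..., 3). Only the lines that attain the minimum somewhere contribute to roots; other lines are dominated. Here the surviving (envelope) indices are i = 3, i = 2, i = 1, i = 0.
Intersections between consecutive envelope lines give the roots: for adjacent envelope indices i < j the intersection is x = (a_i − a_j) / (j − i). Reading off the sorted break points: {-5, -3, 0}.
Verification: at each break x_0, at least two indices attain the minimum of min_i(a_i + i · x_0).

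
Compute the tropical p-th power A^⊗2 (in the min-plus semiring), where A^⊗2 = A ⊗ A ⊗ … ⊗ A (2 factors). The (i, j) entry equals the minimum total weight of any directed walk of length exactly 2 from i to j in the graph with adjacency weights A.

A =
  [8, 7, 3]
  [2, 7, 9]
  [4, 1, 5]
A^⊗2 =
  [7, 4, 8]
  [9, 9, 5]
  [3, 6, 7]

Each entry (A^⊗2)_ij equals the minimum over all length-2 walks i = v_0 → v_1 → … → v_2 = j of Σ_t A[v_t][v_{t+1}]. For example, for (i, j) = (0, 2) we minimise over 3 possible intermediate vertex sequences; the minimum is 8, attained along the walk 0 → 2 → 2.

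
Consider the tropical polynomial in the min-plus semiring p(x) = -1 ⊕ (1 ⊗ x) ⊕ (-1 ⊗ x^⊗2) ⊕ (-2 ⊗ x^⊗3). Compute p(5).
p(5) = -1

A tropical monomial a ⊗ x^⊗i evaluates to a + i · x. Evaluating each term at x = 5:
  Term 0 contributes -1 + 0 · 5 = -1
  Term 1 contributes 1 + 1 · 5 = 6
  Term 2 contributes -1 + 2 · 5 = 9
  Term 3 contributes -2 + 3 · 5 = 13
p(5) = ⊕ of these = min[-1, 6, 9, 13] = -1.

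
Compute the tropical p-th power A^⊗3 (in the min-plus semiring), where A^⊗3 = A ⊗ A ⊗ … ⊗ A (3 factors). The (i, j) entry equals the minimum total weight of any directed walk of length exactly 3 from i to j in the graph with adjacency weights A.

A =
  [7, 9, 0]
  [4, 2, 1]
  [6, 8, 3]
A^⊗3 =
  [9, 10, 6]
  [8, 6, 5]
  [12, 12, 9]

Each entry (A^⊗3)_ij equals the minimum over all length-3 walks i = v_0 → v_1 → … → v_3 = j of Σ_t A[v_t][v_{t+1}]. For example, for (i, j) = (0, 2) we minimise over 9 possible intermediate vertex sequences; the minimum is 6, attained along the walk 0 → 2 → 0 → 2.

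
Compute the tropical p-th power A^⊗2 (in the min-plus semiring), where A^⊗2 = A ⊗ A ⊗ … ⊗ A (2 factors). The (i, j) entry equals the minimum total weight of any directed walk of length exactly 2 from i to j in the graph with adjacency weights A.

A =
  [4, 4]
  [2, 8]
A^⊗2 =
  [6, 8]
  [6, 6]

Each entry (A^⊗2)_ij equals the minimum over all length-2 walks i = v_0 → v_1 → … → v_2 = j of Σ_t A[v_t][v_{t+1}]. For example, for (i, j) = (0, 1) we minimise over 2 possible intermediate vertex sequences; the minimum is 8, attained along the walk 0 → 0 → 1.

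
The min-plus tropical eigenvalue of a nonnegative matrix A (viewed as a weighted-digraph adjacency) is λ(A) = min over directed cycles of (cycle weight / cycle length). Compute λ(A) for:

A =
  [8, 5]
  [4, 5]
λ(A) = 9/2

Enumerate directed cycles and compute their means (weight / length). Sample:
  cycle 0 → 0: weight = 8, length = 1, mean = 8/1 ≈ 8.000
  cycle 1 → 1: weight = 5, length = 1, mean = 5/1 ≈ 5.000
  cycle 0 → 1 → 0: weight = 9, length = 2, mean = 9/2 ≈ 4.500
  cycle 1 → 0 → 1: weight = 9, length = 2, mean = 9/2 ≈ 4.500
Minimum mean = 4.500, attained e.g. along the cycle 0 → 1 → 0 with weight 9 and length 2. So λ(A) = 9/2 = 9/2.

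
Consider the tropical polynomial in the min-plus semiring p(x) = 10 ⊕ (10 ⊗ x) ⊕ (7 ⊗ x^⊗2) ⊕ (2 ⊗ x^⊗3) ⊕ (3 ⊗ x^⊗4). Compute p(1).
p(1) = 5

A tropical monomial a ⊗ x^⊗i evaluates to a + i · x. Evaluating each term at x = 1:
  Term 0 contributes 10 + 0 · 1 = 10
  Term 1 contributes 10 + 1 · 1 = 11
  Term 2 contributes 7 + 2 · 1 = 9
  Term 3 contributes 2 + 3 · 1 = 5
  Term 4 contributes 3 + 4 · 1 = 7
p(1) = ⊕ of these = min[10, 11, 9, 5, 7] = 5.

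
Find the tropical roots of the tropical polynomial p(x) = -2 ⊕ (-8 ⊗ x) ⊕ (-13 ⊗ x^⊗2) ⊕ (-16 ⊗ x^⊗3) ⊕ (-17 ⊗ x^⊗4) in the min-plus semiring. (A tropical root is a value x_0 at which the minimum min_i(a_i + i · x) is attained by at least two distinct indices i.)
Roots: {1, 3, 5, 6}

Each tropical root is a break point of the lower envelope of the lines y = a_i + i · x (there are 5 lines, with slopes 0, 1, ..., 4). Only the lines that attain the minimum somewhere contribute to roots; other lines are dominated. Here the surviving (envelope) indices are i = 4, i = 3, i = 2, i = 1, i = 0.
Intersections between consecutive envelope lines give the roots: for adjacent envelope indices i < j the intersection is x = (a_i − a_j) / (j − i). Reading off the sorted break points: {1, 3, 5, 6}.
Verification: at each break x_0, at least two indices attain the minimum of min_i(a_i + i · x_0).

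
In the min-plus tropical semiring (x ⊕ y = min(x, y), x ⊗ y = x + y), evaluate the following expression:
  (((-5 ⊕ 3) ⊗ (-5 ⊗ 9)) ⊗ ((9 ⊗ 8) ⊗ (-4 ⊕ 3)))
(((-5 ⊕ 3) ⊗ (-5 ⊗ 9)) ⊗ ((9 ⊗ 8) ⊗ (-4 ⊕ 3))) = 12

Expand innermost to outermost. Recall ⊕ takes the minimum of its arguments and ⊗ takes their sum. Working out the expression (((-5 ⊕ 3) ⊗ (-5 ⊗ 9)) ⊗ ((9 ⊗ 8) ⊗ (-4 ⊕ 3))) gives 12.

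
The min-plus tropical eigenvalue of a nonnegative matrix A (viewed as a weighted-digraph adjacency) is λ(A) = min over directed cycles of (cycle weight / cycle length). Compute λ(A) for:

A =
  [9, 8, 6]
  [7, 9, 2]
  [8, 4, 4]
λ(A) = 3

Enumerate directed cycles and compute their means (weight / length). Sample:
  cycle 0 → 0: weight = 9, length = 1, mean = 9/1 ≈ 9.000
  cycle 1 → 1: weight = 9, length = 1, mean = 9/1 ≈ 9.000
  cycle 2 → 2: weight = 4, length = 1, mean = 4/1 ≈ 4.000
  cycle 0 → 1 → 0: weight = 15, length = 2, mean = 15/2 ≈ 7.500
  cycle 0 → 2 → 0: weight = 14, length = 2, mean = 14/2 ≈ 7.000
  cycle 1 → 0 → 1: weight = 15, length = 2, mean = 15/2 ≈ 7.500
Minimum mean = 3.000, attained e.g. along the cycle 1 → 2 → 1 with weight 6 and length 2. So λ(A) = 6/2 = 3.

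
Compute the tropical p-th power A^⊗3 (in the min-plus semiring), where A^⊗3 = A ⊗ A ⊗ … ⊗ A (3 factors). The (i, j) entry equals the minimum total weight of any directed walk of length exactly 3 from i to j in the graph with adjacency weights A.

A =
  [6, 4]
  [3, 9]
A^⊗3 =
  [13, 11]
  [10, 13]

Each entry (A^⊗3)_ij equals the minimum over all length-3 walks i = v_0 → v_1 → … → v_3 = j of Σ_t A[v_t][v_{t+1}]. For example, for (i, j) = (0, 1) we minimise over 4 possible intermediate vertex sequences; the minimum is 11, attained along the walk 0 → 1 → 0 → 1.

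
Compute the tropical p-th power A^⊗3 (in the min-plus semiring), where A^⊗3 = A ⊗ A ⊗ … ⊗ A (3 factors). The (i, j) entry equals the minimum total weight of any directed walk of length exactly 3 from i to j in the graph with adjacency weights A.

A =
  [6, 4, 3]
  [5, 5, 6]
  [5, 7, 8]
A^⊗3 =
  [14, 12, 11]
  [13, 14, 13]
  [13, 14, 14]

Each entry (A^⊗3)_ij equals the minimum over all length-3 walks i = v_0 → v_1 → … → v_3 = j of Σ_t A[v_t][v_{t+1}]. For example, for (i, j) = (0, 2) we minimise over 9 possible intermediate vertex sequences; the minimum is 11, attained along the walk 0 → 2 → 0 → 2.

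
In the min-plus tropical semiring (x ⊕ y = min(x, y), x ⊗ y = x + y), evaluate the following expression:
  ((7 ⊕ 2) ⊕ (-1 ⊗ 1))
((7 ⊕ 2) ⊕ (-1 ⊗ 1)) = 0

Expand innermost to outermost. Recall ⊕ takes the minimum of its arguments and ⊗ takes their sum. Working out the expression ((7 ⊕ 2) ⊕ (-1 ⊗ 1)) gives 0.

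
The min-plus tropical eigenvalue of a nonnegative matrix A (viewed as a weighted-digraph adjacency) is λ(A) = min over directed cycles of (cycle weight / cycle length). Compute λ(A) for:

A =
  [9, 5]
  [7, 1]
λ(A) = 1

Enumerate directed cycles and compute their means (weight / length). Sample:
  cycle 0 → 0: weight = 9, length = 1, mean = 9/1 ≈ 9.000
  cycle 1 → 1: weight = 1, length = 1, mean = 1/1 ≈ 1.000
  cycle 0 → 1 → 0: weight = 12, length = 2, mean = 12/2 ≈ 6.000
  cycle 1 → 0 → 1: weight = 12, length = 2, mean = 12/2 ≈ 6.000
Minimum mean = 1.000, attained e.g. along the cycle 1 → 1 with weight 1 and length 1. So λ(A) = 1/1 = 1.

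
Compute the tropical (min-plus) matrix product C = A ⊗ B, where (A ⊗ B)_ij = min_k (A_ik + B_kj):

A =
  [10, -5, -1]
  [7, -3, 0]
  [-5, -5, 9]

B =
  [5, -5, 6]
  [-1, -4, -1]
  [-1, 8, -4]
A ⊗ B =
  [-6, -9, -6]
  [-4, -7, -4]
  [-6, -10, -6]

Apply the min-plus product entry-by-entry:
  C[0][0] = min over k of (A[0][0] + B[0][0] = 10 + 5 = 15, A[0][1] + B[1][0] = -5 + -1 = -6, A[0][2] + B[2][0] = -1 + -1 = -2) = -6 (attained at k = 1)
  C[0][1] = min over k of (A[0][0] + B[0][1] = 10 + -5 = 5, A[0][1] + B[1][1] = -5 + -4 = -9, A[0][2] + B[2][1] = -1 + 8 = 7) = -9 (attained at k = 1)
  C[0][2] = min over k of (A[0][0] + B[0][2] = 10 + 6 = 16, A[0][1] + B[1][2] = -5 + -1 = -6, A[0][2] + B[2][2] = -1 + -4 = -5) = -6 (attained at k = 1)
  C[1][0] = min over k of (A[1][0] + B[0][0] = 7 + 5 = 12, A[1][1] + B[1][0] = -3 + -1 = -4, A[1][2] + B[2][0] = 0 + -1 = -1) = -4 (attained at k = 1)
  C[1][1] = min over k of (A[1][0] + B[0][1] = 7 + -5 = 2, A[1][1] + B[1][1] = -3 + -4 = -7, A[1][2] + B[2][1] = 0 + 8 = 8) = -7 (attained at k = 1)
  C[1][2] = min over k of (A[1][0] + B[0][2] = 7 + 6 = 13, A[1][1] + B[1][2] = -3 + -1 = -4, A[1][2] + B[2][2] = 0 + -4 = -4) = -4 (attained at k = 1)
  C[2][0] = min over k of (A[2][0] + B[0][0] = -5 + 5 = 0, A[2][1] + B[1][0] = -5 + -1 = -6, A[2][2] + B[2][0] = 9 + -1 = 8) = -6 (attained at k = 1)
  C[2][1] = min over k of (A[2][0] + B[0][1] = -5 + -5 = -10, A[2][1] + B[1][1] = -5 + -4 = -9, A[2][2] + B[2][1] = 9 + 8 = 17) = -10 (attained at k = 0)
  C[2][2] = min over k of (A[2][0] + B[0][2] = -5 + 6 = 1, A[2][1] + B[1][2] = -5 + -1 = -6, A[2][2] + B[2][2] = 9 + -4 = 5) = -6 (attained at k = 1)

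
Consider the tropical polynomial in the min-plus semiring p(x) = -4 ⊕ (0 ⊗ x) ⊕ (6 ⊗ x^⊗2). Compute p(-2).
p(-2) = -4

A tropical monomial a ⊗ x^⊗i evaluates to a + i · x. Evaluating each term at x = -2:
  Term 0 contributes -4 + 0 · -2 = -4
  Term 1 contributes 0 + 1 · -2 = -2
  Term 2 contributes 6 + 2 · -2 = 2
p(-2) = ⊕ of these = min[-4, -2, 2] = -4.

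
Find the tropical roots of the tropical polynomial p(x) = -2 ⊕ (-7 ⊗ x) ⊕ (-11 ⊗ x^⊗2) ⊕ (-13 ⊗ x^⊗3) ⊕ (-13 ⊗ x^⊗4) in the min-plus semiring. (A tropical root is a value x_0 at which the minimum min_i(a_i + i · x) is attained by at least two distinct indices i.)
Roots: {0, 2, 4, 5}

Each tropical root is a break point of the lower envelope of the lines y = a_i + i · x (there are 5 lines, with slopes 0, 1, ..., 4). Only the lines that attain the minimum somewhere contribute to roots; other lines are dominated. Here the surviving (envelope) indices are i = 4, i = 3, i = 2, i = 1, i = 0.
Intersections between consecutive envelope lines give the roots: for adjacent envelope indices i < j the intersection is x = (a_i − a_j) / (j − i). Reading off the sorted break points: {0, 2, 4, 5}.
Verification: at each break x_0, at least two indices attain the minimum of min_i(a_i + i · x_0).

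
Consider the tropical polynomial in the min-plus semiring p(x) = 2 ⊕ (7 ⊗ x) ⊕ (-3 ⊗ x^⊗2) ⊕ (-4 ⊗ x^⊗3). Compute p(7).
p(7) = 2

A tropical monomial a ⊗ x^⊗i evaluates to a + i · x. Evaluating each term at x = 7:
  Term 0 contributes 2 + 0 · 7 = 2
  Term 1 contributes 7 + 1 · 7 = 14
  Term 2 contributes -3 + 2 · 7 = 11
  Term 3 contributes -4 + 3 · 7 = 17
p(7) = ⊕ of these = min[2, 14, 11, 17] = 2.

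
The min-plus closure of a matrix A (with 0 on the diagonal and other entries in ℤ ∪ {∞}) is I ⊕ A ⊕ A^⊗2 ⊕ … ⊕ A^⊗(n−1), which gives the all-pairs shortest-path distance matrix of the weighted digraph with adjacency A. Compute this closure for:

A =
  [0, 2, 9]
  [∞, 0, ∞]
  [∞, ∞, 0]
Closure =
  [0, 2, 9]
  [∞, 0, ∞]
  [∞, ∞, 0]

This is the Floyd-Warshall all-pairs shortest-path computation. For each intermediate vertex k = 0, 1, …, 2, update dist[i][j] ← min(dist[i][j], dist[i][k] + dist[k][j]). The final matrix gives, for each (i, j), the minimum total weight of any directed path from i to j (possibly empty when i = j).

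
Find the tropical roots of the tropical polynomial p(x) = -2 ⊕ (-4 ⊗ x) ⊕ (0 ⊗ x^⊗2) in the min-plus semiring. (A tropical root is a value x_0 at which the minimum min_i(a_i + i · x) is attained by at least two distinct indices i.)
Roots: {-4, 2}

Each tropical root is a break point of the lower envelope of the lines y = a_i + i · x (there are 3 lines, with slopes 0, 1, ..., 2). Only the lines that attain the minimum somewhere contribute to roots; other lines are dominated. Here the surviving (envelope) indices are i = 2, i = 1, i = 0.
Intersections between consecutive envelope lines give the roots: for adjacent envelope indices i < j the intersection is x = (a_i − a_j) / (j − i). Reading off the sorted break points: {-4, 2}.
Verification: at each break x_0, at least two indices attain the minimum of min_i(a_i + i · x_0).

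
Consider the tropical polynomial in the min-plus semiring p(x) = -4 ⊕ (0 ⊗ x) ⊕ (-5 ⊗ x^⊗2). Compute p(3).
p(3) = -4

A tropical monomial a ⊗ x^⊗i evaluates to a + i · x. Evaluating each term at x = 3:
  Term 0 contributes -4 + 0 · 3 = -4
  Term 1 contributes 0 + 1 · 3 = 3
  Term 2 contributes -5 + 2 · 3 = 1
p(3) = ⊕ of these = min[-4, 3, 1] = -4.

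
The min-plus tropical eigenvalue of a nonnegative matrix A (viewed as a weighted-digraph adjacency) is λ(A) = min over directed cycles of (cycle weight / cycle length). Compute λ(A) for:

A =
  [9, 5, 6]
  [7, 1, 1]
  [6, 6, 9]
λ(A) = 1

Enumerate directed cycles and compute their means (weight / length). Sample:
  cycle 0 → 0: weight = 9, length = 1, mean = 9/1 ≈ 9.000
  cycle 1 → 1: weight = 1, length = 1, mean = 1/1 ≈ 1.000
  cycle 2 → 2: weight = 9, length = 1, mean = 9/1 ≈ 9.000
  cycle 0 → 1 → 0: weight = 12, length = 2, mean = 12/2 ≈ 6.000
  cycle 0 → 2 → 0: weight = 12, length = 2, mean = 12/2 ≈ 6.000
  cycle 1 → 0 → 1: weight = 12, length = 2, mean = 12/2 ≈ 6.000
Minimum mean = 1.000, attained e.g. along the cycle 1 → 1 with weight 1 and length 1. So λ(A) = 1/1 = 1.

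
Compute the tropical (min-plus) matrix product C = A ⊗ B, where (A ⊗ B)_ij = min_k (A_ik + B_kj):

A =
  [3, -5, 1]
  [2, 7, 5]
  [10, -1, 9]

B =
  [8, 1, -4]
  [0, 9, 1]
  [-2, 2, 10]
A ⊗ B =
  [-5, 3, -4]
  [3, 3, -2]
  [-1, 8, 0]

Apply the min-plus product entry-by-entry:
  C[0][0] = min over k of (A[0][0] + B[0][0] = 3 + 8 = 11, A[0][1] + B[1][0] = -5 + 0 = -5, A[0][2] + B[2][0] = 1 + -2 = -1) = -5 (attained at k = 1)
  C[0][1] = min over k of (A[0][0] + B[0][1] = 3 + 1 = 4, A[0][1] + B[1][1] = -5 + 9 = 4, A[0][2] + B[2][1] = 1 + 2 = 3) = 3 (attained at k = 2)
  C[0][2] = min over k of (A[0][0] + B[0][2] = 3 + -4 = -1, A[0][1] + B[1][2] = -5 + 1 = -4, A[0][2] + B[2][2] = 1 + 10 = 11) = -4 (attained at k = 1)
  C[1][0] = min over k of (A[1][0] + B[0][0] = 2 + 8 = 10, A[1][1] + B[1][0] = 7 + 0 = 7, A[1][2] + B[2][0] = 5 + -2 = 3) = 3 (attained at k = 2)
  C[1][1] = min over k of (A[1][0] + B[0][1] = 2 + 1 = 3, A[1][1] + B[1][1] = 7 + 9 = 16, A[1][2] + B[2][1] = 5 + 2 = 7) = 3 (attained at k = 0)
  C[1][2] = min over k of (A[1][0] + B[0][2] = 2 + -4 = -2, A[1][1] + B[1][2] = 7 + 1 = 8, A[1][2] + B[2][2] = 5 + 10 = 15) = -2 (attained at k = 0)
  C[2][0] = min over k of (A[2][0] + B[0][0] = 10 + 8 = 18, A[2][1] + B[1][0] = -1 + 0 = -1, A[2][2] + B[2][0] = 9 + -2 = 7) = -1 (attained at k = 1)
  C[2][1] = min over k of (A[2][0] + B[0][1] = 10 + 1 = 11, A[2][1] + B[1][1] = -1 + 9 = 8, A[2][2] + B[2][1] = 9 + 2 = 11) = 8 (attained at k = 1)
  C[2][2] = min over k of (A[2][0] + B[0][2] = 10 + -4 = 6, A[2][1] + B[1][2] = -1 + 1 = 0, A[2][2] + B[2][2] = 9 + 10 = 19) = 0 (attained at k = 1)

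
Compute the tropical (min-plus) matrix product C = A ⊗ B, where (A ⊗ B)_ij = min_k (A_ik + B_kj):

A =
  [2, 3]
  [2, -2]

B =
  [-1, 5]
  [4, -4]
A ⊗ B =
  [1, -1]
  [1, -6]

Apply the min-plus product entry-by-entry:
  C[0][0] = min over k of (A[0][0] + B[0][0] = 2 + -1 = 1, A[0][1] + B[1][0] = 3 + 4 = 7) = 1 (attained at k = 0)
  C[0][1] = min over k of (A[0][0] + B[0][1] = 2 + 5 = 7, A[0][1] + B[1][1] = 3 + -4 = -1) = -1 (attained at k = 1)
  C[1][0] = min over k of (A[1][0] + B[0][0] = 2 + -1 = 1, A[1][1] + B[1][0] = -2 + 4 = 2) = 1 (attained at k = 0)
  C[1][1] = min over k of (A[1][0] + B[0][1] = 2 + 5 = 7, A[1][1] + B[1][1] = -2 + -4 = -6) = -6 (attained at k = 1)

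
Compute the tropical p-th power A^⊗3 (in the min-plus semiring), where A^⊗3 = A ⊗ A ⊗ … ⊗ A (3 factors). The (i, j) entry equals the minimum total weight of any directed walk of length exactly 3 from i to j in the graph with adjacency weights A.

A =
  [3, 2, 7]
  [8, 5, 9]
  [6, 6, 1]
A^⊗3 =
  [9, 8, 9]
  [14, 13, 11]
  [8, 8, 3]

Each entry (A^⊗3)_ij equals the minimum over all length-3 walks i = v_0 → v_1 → … → v_3 = j of Σ_t A[v_t][v_{t+1}]. For example, for (i, j) = (0, 2) we minimise over 9 possible intermediate vertex sequences; the minimum is 9, attained along the walk 0 → 2 → 2 → 2.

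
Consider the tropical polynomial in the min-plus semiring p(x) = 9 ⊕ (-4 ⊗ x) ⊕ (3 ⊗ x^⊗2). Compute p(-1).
p(-1) = -5

A tropical monomial a ⊗ x^⊗i evaluates to a + i · x. Evaluating each term at x = -1:
  Term 0 contributes 9 + 0 · -1 = 9
  Term 1 contributes -4 + 1 · -1 = -5
  Term 2 contributes 3 + 2 · -1 = 1
p(-1) = ⊕ of these = min[9, -5, 1] = -5.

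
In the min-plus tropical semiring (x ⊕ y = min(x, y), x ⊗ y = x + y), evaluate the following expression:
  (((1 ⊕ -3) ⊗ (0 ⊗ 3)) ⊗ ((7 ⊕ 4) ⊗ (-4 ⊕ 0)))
(((1 ⊕ -3) ⊗ (0 ⊗ 3)) ⊗ ((7 ⊕ 4) ⊗ (-4 ⊕ 0))) = 0

Expand innermost to outermost. Recall ⊕ takes the minimum of its arguments and ⊗ takes their sum. Working out the expression (((1 ⊕ -3) ⊗ (0 ⊗ 3)) ⊗ ((7 ⊕ 4) ⊗ (-4 ⊕ 0))) gives 0.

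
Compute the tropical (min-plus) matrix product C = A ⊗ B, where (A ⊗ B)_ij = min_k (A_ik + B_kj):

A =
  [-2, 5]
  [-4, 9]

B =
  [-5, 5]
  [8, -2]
A ⊗ B =
  [-7, 3]
  [-9, 1]

Apply the min-plus product entry-by-entry:
  C[0][0] = min over k of (A[0][0] + B[0][0] = -2 + -5 = -7, A[0][1] + B[1][0] = 5 + 8 = 13) = -7 (attained at k = 0)
  C[0][1] = min over k of (A[0][0] + B[0][1] = -2 + 5 = 3, A[0][1] + B[1][1] = 5 + -2 = 3) = 3 (attained at k = 0)
  C[1][0] = min over k of (A[1][0] + B[0][0] = -4 + -5 = -9, A[1][1] + B[1][0] = 9 + 8 = 17) = -9 (attained at k = 0)
  C[1][1] = min over k of (A[1][0] + B[0][1] = -4 + 5 = 1, A[1][1] + B[1][1] = 9 + -2 = 7) = 1 (attained at k = 0)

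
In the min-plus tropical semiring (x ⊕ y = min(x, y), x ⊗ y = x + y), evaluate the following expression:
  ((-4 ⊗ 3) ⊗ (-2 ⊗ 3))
((-4 ⊗ 3) ⊗ (-2 ⊗ 3)) = 0

Expand innermost to outermost. Recall ⊕ takes the minimum of its arguments and ⊗ takes their sum. Working out the expression ((-4 ⊗ 3) ⊗ (-2 ⊗ 3)) gives 0.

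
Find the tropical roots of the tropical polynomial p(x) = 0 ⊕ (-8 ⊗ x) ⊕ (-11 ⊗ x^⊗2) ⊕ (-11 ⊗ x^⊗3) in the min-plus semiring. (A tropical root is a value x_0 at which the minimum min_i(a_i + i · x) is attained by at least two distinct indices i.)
Roots: {0, 3, 8}

Each tropical root is a break point of the lower envelope of the lines y = a_i + i · x (there are 4 lines, with slopes 0, 1, ..., 3). Only the lines that attain the minimum somewhere contribute to roots; other lines are dominated. Here the surviving (envelope) indices are i = 3, i = 2, i = 1, i = 0.
Intersections between consecutive envelope lines give the roots: for adjacent envelope indices i < j the intersection is x = (a_i − a_j) / (j − i). Reading off the sorted break points: {0, 3, 8}.
Verification: at each break x_0, at least two indices attain the minimum of min_i(a_i + i · x_0).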